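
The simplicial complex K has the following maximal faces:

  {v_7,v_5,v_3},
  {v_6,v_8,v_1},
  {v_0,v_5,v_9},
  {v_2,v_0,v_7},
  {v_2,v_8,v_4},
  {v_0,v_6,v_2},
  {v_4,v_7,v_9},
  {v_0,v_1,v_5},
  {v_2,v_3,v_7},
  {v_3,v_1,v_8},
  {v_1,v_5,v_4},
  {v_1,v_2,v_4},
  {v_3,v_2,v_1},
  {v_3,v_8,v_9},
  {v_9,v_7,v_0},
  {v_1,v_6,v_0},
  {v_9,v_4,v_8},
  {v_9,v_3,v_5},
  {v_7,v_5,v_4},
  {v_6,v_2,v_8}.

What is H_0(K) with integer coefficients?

H_0 = Z.

Take the total order v_0 < v_1 < v_2 < v_3 < v_4 < v_5 < v_6 < v_7 < v_8 < v_9 on the vertex set. Then K (dimension 2) consists of the simplices:

  0-simplices (10): [v_0], [v_1], [v_2], [v_3], [v_4], [v_5], [v_6], [v_7], [v_8], [v_9]
  1-simplices (30): (30 of them)
  2-simplices (20): (20 of them)

so the chain groups are C_0 ≅ Z^10, C_1 ≅ Z^30, C_2 ≅ Z^20.

The boundary map ∂_1: C_1 → C_0 maps an edge to its endpoints' difference, ∂[p,q] = q − p. For instance
  ∂[v_1,v_3] = [v_3] − [v_1].
The resulting 10×30 matrix has rank 9, and its Smith normal form has invariant factors (1,1,1,1,1,1,1,1,1).

The boundary map ∂_2: C_2 → C_1 sends each 2-simplex [p,q,r] to [q,r] − [p,r] + [p,q]. For instance
  ∂[v_1,v_2,v_3] = [v_2,v_3] − [v_1,v_3] + [v_1,v_2],
  ∂[v_2,v_3,v_7] = [v_3,v_7] − [v_2,v_7] + [v_2,v_3].
As a 30×20 matrix over Z this has rank 20, with invariant factors (1,1,1,1,1,1,1,1,1,1,1,1,1,1,1,1,1,1,1,2).

Computing H_k = (kernel of ∂_k) / (image of ∂_{k+1}):

  H_0: rank C_0 − rank ∂_1 = 10 − 9 = 1, and the invariant factors of ∂_1 are all 1, so H_0 = Z.

(K is a triangulation of the Klein bottle.)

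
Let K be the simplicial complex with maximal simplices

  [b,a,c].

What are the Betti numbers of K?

b_0 = 1, b_1 = 0, b_2 = 0.

We work with the vertex ordering a < b < c. The simplices of K, each written with vertices in increasing order, are:

  0-simplices (3): a, b, c
  1-simplices (3): ab, ac, bc
  2-simplices (1): abc

so the chain groups are C_0 ≅ Z^3, C_1 ≅ Z^3, C_2 ≅ Z^1.

∂_1: C_1 → C_0 sends each edge [p,q] (with p < q) to q − p.
The 3×3 boundary matrix has rank 2 and Smith normal form diag(1,1).

∂_2: C_2 → C_1 acts by ∂[p,q,r] = [q,r] − [p,r] + [p,q]. For instance
  ∂abc = bc − ac + ab.
As a 3×1 matrix over Z this has rank 1, with invariant factors (1).

Reading off H_k = ker ∂_k / im ∂_{k+1}:

  H_0: rank C_0 − rank ∂_1 = 3 − 2 = 1, and the invariant factors of ∂_1 are all 1, so H_0 = Z.
  H_1: rank ker ∂_1 − rank ∂_2 = (3 − 2) − 1 = 0, and the invariant factors of ∂_2 are all 1, so H_1 = 0.
  H_2: rank ker ∂_2 − rank ∂_3 = (1 − 1) − 0 = 0, and there is no ∂_3, so H_2 = 0.

Hence the Betti numbers are b_0 = 1, b_1 = 0, b_2 = 0.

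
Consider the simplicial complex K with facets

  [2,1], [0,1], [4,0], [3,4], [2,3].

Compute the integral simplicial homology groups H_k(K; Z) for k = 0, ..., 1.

We work with the vertex ordering 0 < 1 < 2 < 3 < 4. The simplices of K, each written with vertices in increasing order, are:

  0-simplices (5): [0], [1], [2], [3], [4]
  1-simplices (5): [0,1], [0,4], [1,2], [2,3], [3,4]

so the chain groups are C_0 ≅ Z^5, C_1 ≅ Z^5.

Boundary ∂_1: C_1 → C_0 sends each edge [p,q] (with p < q) to q − p.
This gives a 5×5 integer matrix of rank 4; reducing to Smith normal form yields diagonal entries (1,1,1,1).

From H_k ≅ ker(∂_k) / im(∂_{k+1}) we obtain:

  H_0: rank C_0 − rank ∂_1 = 5 − 4 = 1, and the invariant factors of ∂_1 are all 1, so H_0 ≅ Z.
  H_1: rank ker ∂_1 − rank ∂_2 = (5 − 4) − 0 = 1, and there is no ∂_2, so H_1 ≅ Z.

H_0 ≅ Z,  H_1 ≅ Z.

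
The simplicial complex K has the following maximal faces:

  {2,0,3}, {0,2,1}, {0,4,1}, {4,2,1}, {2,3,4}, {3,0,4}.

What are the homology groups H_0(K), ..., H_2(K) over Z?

H_0 ≅ Z,  H_1 = 0,  H_2 ≅ Z.

Order the vertices as 0 < 1 < 2 < 3 < 4. Listing each simplex with vertices in this order, K has dimension 2 with simplices:

  0-simplices (5): [0], [1], [2], [3], [4]
  1-simplices (9): [0,1], [0,2], [0,3], [0,4], [1,2], [1,4], [2,3], [2,4], [3,4]
  2-simplices (6): [0,1,2], [0,1,4], [0,2,3], [0,3,4], [1,2,4], [2,3,4]

so the chain groups are C_0 ≅ Z^5, C_1 ≅ Z^9, C_2 ≅ Z^6.

Boundary ∂_1: C_1 → C_0 maps an edge to its endpoints' difference, ∂[p,q] = q − p.
The 5×9 boundary matrix has rank 4 and Smith normal form diag(1,1,1,1).

Boundary ∂_2: C_2 → C_1 acts by ∂[p,q,r] = [q,r] − [p,r] + [p,q]. For instance
  ∂[0,2,3] = [2,3] − [0,3] + [0,2],
  ∂[1,2,4] = [2,4] − [1,4] + [1,2].
This gives a 9×6 integer matrix of rank 5; reducing to Smith normal form yields diagonal entries (1,1,1,1,1).

Now H_k = ker ∂_k / im ∂_{k+1}, so:

  H_0: rank C_0 − rank ∂_1 = 5 − 4 = 1, and the invariant factors of ∂_1 are all 1, so H_0 = Z.
  H_1: rank ker ∂_1 − rank ∂_2 = (9 − 4) − 5 = 0, and the invariant factors of ∂_2 are all 1, so H_1 = 0.
  H_2: rank ker ∂_2 − rank ∂_3 = (6 − 5) − 0 = 1, and there is no ∂_3, so H_2 = Z.

As a check, the Euler characteristic is 5 − 9 + 6 = 2, which agrees with 1 − 0 + 1 = 2.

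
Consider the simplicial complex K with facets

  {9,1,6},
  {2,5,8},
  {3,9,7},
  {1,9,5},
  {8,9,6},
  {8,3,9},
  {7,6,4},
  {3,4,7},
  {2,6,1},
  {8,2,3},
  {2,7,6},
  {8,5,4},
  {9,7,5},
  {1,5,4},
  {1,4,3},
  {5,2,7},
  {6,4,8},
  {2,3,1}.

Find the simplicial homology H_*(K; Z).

H_0 ≅ Z,  H_1 ≅ Z^2,  H_2 ≅ Z.

Order the vertices as 1 < 2 < 3 < 4 < 5 < 6 < 7 < 8 < 9. Listing each simplex with vertices in this order, K has dimension 2 with simplices:

  0-simplices (9): [1], [2], [3], [4], [5], [6], [7], [8], [9]
  1-simplices (27): (27 of them)
  2-simplices (18): [1,2,3], [1,2,6], [1,3,4], [1,4,5], [1,5,9], [1,6,9], [2,3,8], [2,5,7], [2,5,8], [2,6,7], [3,4,7], [3,7,9], [3,8,9], [4,5,8], [4,6,7], [4,6,8], [5,7,9], [6,8,9]

so the chain groups are C_0 ≅ Z^9, C_1 ≅ Z^27, C_2 ≅ Z^18.

The boundary map ∂_1: C_1 → C_0 sends each edge [p,q] (with p < q) to q − p. For instance
  ∂[1,2] = [2] − [1].
This gives a 9×27 integer matrix of rank 8; reducing to Smith normal form yields diagonal entries (1,1,1,1,1,1,1,1).

∂_2: C_2 → C_1 sends each 2-simplex [p,q,r] to [q,r] − [p,r] + [p,q]. For instance
  ∂[4,6,7] = [6,7] − [4,7] + [4,6],
  ∂[4,6,8] = [6,8] − [4,8] + [4,6].
The resulting 27×18 matrix has rank 17, and its Smith normal form has invariant factors (1,1,1,1,1,1,1,1,1,1,1,1,1,1,1,1,1).

Now H_k = ker ∂_k / im ∂_{k+1}, so:

  H_0: rank C_0 − rank ∂_1 = 9 − 8 = 1, and the invariant factors of ∂_1 are all 1, so H_0 ≅ Z.
  H_1: rank ker ∂_1 − rank ∂_2 = (27 − 8) − 17 = 2, and the invariant factors of ∂_2 are all 1, so H_1 ≅ Z^2.
  H_2: rank ker ∂_2 − rank ∂_3 = (18 − 17) − 0 = 1, and there is no ∂_3, so H_2 ≅ Z.

As a check, the Euler characteristic is 9 − 27 + 18 = 0, which agrees with 1 − 2 + 1 = 0.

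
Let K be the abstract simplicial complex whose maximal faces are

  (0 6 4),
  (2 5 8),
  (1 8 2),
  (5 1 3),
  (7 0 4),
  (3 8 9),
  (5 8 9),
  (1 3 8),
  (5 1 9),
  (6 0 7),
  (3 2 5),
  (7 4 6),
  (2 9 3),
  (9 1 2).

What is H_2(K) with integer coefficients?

H_2 = Z.

We work with the vertex ordering 0 < 1 < 2 < 3 < 4 < 5 < 6 < 7 < 8 < 9. The simplices of K, each written with vertices in increasing order, are:

  0-simplices (10): [0], [1], [2], [3], [4], [5], [6], [7], [8], [9]
  1-simplices (21): [0,4], [0,6], [0,7], [1,2], [1,3], [1,5], [1,8], [1,9], [2,3], [2,5], [2,8], [2,9], [3,5], [3,8], [3,9], [4,6], [4,7], [5,8], [5,9], [6,7], [8,9]
  2-simplices (14): [0,4,6], [0,4,7], [0,6,7], [1,2,8], [1,2,9], [1,3,5], [1,3,8], [1,5,9], [2,3,5], [2,3,9], [2,5,8], [3,8,9], [4,6,7], [5,8,9]

giving chain groups C_0 ≅ Z^10, C_1 ≅ Z^21, C_2 ≅ Z^14.

The boundary map ∂_1: C_1 → C_0 maps an edge to its endpoints' difference, ∂[p,q] = q − p.
As a 10×21 matrix over Z this has rank 8, with invariant factors (1,1,1,1,1,1,1,1).

∂_2: C_2 → C_1 sends each 2-simplex [p,q,r] to [q,r] − [p,r] + [p,q]. For instance
  ∂[1,3,8] = [3,8] − [1,8] + [1,3],
  ∂[4,6,7] = [6,7] − [4,7] + [4,6].
The 21×14 boundary matrix has rank 13 and Smith normal form diag(1,1,1,1,1,1,1,1,1,1,1,1,2).

Now H_k = ker ∂_k / im ∂_{k+1}, so:

  H_2: rank ker ∂_2 − rank ∂_3 = (14 − 13) − 0 = 1, and there is no ∂_3, so H_2 = Z.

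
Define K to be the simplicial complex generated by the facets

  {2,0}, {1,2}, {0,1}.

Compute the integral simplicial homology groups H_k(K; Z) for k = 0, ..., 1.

H_0 ≅ Z,  H_1 ≅ Z.

Take the total order 0 < 1 < 2 on the vertex set. Then K (dimension 1) consists of the simplices:

  0-simplices (3): [0], [1], [2]
  1-simplices (3): [0,1], [0,2], [1,2]

so the chain groups are C_0 ≅ Z^3, C_1 ≅ Z^3.

The boundary map ∂_1: C_1 → C_0 sends each edge [p,q] (with p < q) to q − p. For instance
  ∂[0,1] = [1] − [0].
The resulting 3×3 matrix has rank 2, and its Smith normal form has invariant factors (1,1).

From H_k ≅ ker(∂_k) / im(∂_{k+1}) we obtain:

  H_0: rank C_0 − rank ∂_1 = 3 − 2 = 1, and the invariant factors of ∂_1 are all 1, so H_0 ≅ Z.
  H_1: rank ker ∂_1 − rank ∂_2 = (3 − 2) − 0 = 1, and there is no ∂_2, so H_1 ≅ Z.

(K is a triangulation of the circle S^1.)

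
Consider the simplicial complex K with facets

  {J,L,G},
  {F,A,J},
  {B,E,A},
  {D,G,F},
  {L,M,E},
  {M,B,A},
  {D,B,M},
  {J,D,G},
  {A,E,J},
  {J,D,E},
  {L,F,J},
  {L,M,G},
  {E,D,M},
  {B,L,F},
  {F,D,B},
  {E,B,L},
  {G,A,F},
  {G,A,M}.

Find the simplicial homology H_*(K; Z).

H_0 ≅ Z,  H_1 ≅ Z ⊕ Z_2,  H_2 = 0.

Take the total order A < B < D < E < F < G < J < L < M on the vertex set. Then K (dimension 2) consists of the simplices:

  0-simplices (9): A, B, D, E, F, G, J, L, M
  1-simplices (27): AB, AE, AF, AG, AJ, AM, BD, BE, BF, BL, BM, DE, DF, DG, DJ, DM, EJ, EL, EM, FG, FJ, FL, GJ, GL, GM, JL, LM
  2-simplices (18): ABE, ABM, AEJ, AFG, AFJ, AGM, BDF, BDM, BEL, BFL, DEJ, DEM, DFG, DGJ, ELM, FJL, GJL, GLM

giving chain groups C_0 ≅ Z^9, C_1 ≅ Z^27, C_2 ≅ Z^18.

The boundary map ∂_1: C_1 → C_0 is given by ∂[p,q] = [q] − [p]. For instance
  ∂EM = M − E.
This gives a 9×27 integer matrix of rank 8; reducing to Smith normal form yields diagonal entries (1,1,1,1,1,1,1,1).

Boundary ∂_2: C_2 → C_1 acts by ∂[p,q,r] = [q,r] − [p,r] + [p,q]. For instance
  ∂BFL = FL − BL + BF,
  ∂AFJ = FJ − AJ + AF.
As a 27×18 matrix over Z this has rank 18, with invariant factors (1,1,1,1,1,1,1,1,1,1,1,1,1,1,1,1,1,2).

Now H_k = ker ∂_k / im ∂_{k+1}, so:

  H_0: rank C_0 − rank ∂_1 = 9 − 8 = 1, and the invariant factors of ∂_1 are all 1, so H_0 ≅ Z.
  H_1: rank ker ∂_1 − rank ∂_2 = (27 − 8) − 18 = 1, and ∂_2 has invariant factor 2 > 1, so H_1 ≅ Z ⊕ Z_2.
  H_2: rank ker ∂_2 − rank ∂_3 = (18 − 18) − 0 = 0, and there is no ∂_3, so H_2 ≅ 0.

(K is a triangulation of the Klein bottle.)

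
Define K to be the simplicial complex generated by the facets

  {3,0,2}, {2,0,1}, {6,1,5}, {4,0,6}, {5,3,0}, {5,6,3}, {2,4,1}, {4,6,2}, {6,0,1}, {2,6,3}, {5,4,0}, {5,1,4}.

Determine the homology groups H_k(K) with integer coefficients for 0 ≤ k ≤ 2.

Fix the vertex order 0 < 1 < 2 < 3 < 4 < 5 < 6 and write every simplex with vertices in increasing order. Then dim K = 2 and the simplices of K are:

  0-simplices (7): [0], [1], [2], [3], [4], [5], [6]
  1-simplices (18): [0,1], [0,2], [0,3], [0,4], [0,5], [0,6], [1,2], [1,4], [1,5], [1,6], [2,3], [2,4], [2,6], [3,5], [3,6], [4,5], [4,6], [5,6]
  2-simplices (12): [0,1,2], [0,1,6], [0,2,3], [0,3,5], [0,4,5], [0,4,6], [1,2,4], [1,4,5], [1,5,6], [2,3,6], [2,4,6], [3,5,6]

giving chain groups C_0 ≅ Z^7, C_1 ≅ Z^18, C_2 ≅ Z^12.

∂_1: C_1 → C_0 sends each edge [p,q] (with p < q) to q − p. For instance
  ∂[3,5] = [5] − [3].
The 7×18 boundary matrix has rank 6 and Smith normal form diag(1,1,1,1,1,1).

The boundary map ∂_2: C_2 → C_1 sends each 2-simplex [p,q,r] to [q,r] − [p,r] + [p,q]. For instance
  ∂[0,4,5] = [4,5] − [0,5] + [0,4],
  ∂[3,5,6] = [5,6] − [3,6] + [3,5].
As a 18×12 matrix over Z this has rank 12, with invariant factors (1,1,1,1,1,1,1,1,1,1,1,2).

Reading off H_k = ker ∂_k / im ∂_{k+1}:

  H_0: rank C_0 − rank ∂_1 = 7 − 6 = 1, and the invariant factors of ∂_1 are all 1, so H_0 = Z.
  H_1: rank ker ∂_1 − rank ∂_2 = (18 − 6) − 12 = 0, and ∂_2 has invariant factor 2 > 1, so H_1 = Z_2.
  H_2: rank ker ∂_2 − rank ∂_3 = (12 − 12) − 0 = 0, and there is no ∂_3, so H_2 = 0.

As a check, the Euler characteristic is 7 − 18 + 12 = 1, which agrees with 1 − 0 + 0 = 1.

H_0 ≅ Z,  H_1 ≅ Z_2,  H_2 = 0.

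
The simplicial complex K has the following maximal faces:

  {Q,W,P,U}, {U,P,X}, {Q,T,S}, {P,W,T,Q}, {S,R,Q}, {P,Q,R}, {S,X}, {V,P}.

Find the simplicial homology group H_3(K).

K has 9 vertices, 18 edges, 11 triangles, 2 3-simplices.
rank ∂_3 = 2, rank ∂_4 = 0 ⇒ b_3 = 2 − 2 − 0 = 0. So H_3 ≅ 0.

H_3 ≅ 0.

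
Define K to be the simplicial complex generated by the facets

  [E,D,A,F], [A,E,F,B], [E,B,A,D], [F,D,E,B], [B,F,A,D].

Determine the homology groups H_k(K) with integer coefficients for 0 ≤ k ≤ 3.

H_0 ≅ Z,  H_1 = 0,  H_2 = 0,  H_3 ≅ Z.

Take the total order A < B < D < E < F on the vertex set. Then K (dimension 3) consists of the simplices:

  0-simplices (5): A, B, D, E, F
  1-simplices (10): AB, AD, AE, AF, BD, BE, BF, DE, DF, EF
  2-simplices (10): ABD, ABE, ABF, ADE, ADF, AEF, BDE, BDF, BEF, DEF
  3-simplices (5): ABDE, ABDF, ABEF, ADEF, BDEF

Hence C_0 ≅ Z^5, C_1 ≅ Z^10, C_2 ≅ Z^10, C_3 ≅ Z^5.

The boundary map ∂_1: C_1 → C_0 is given by ∂[p,q] = [q] − [p]. For instance
  ∂BF = F − B.
The resulting 5×10 matrix has rank 4, and its Smith normal form has invariant factors (1,1,1,1).

∂_2: C_2 → C_1 sends each 2-simplex [p,q,r] to [q,r] − [p,r] + [p,q]. For instance
  ∂BEF = EF − BF + BE,
  ∂ADE = DE − AE + AD.
The 10×10 boundary matrix has rank 6 and Smith normal form diag(1,1,1,1,1,1).

The boundary map ∂_3: C_3 → C_2 sends each 3-simplex σ to the alternating sum Σ_i (−1)^i (σ with its i-th vertex removed). For instance
  ∂ABEF = BEF − AEF + ABF − ABE,
  ∂BDEF = DEF − BEF + BDF − BDE.
As a 10×5 matrix over Z this has rank 4, with invariant factors (1,1,1,1).

Now H_k = ker ∂_k / im ∂_{k+1}, so:

  H_0: rank C_0 − rank ∂_1 = 5 − 4 = 1, and the invariant factors of ∂_1 are all 1, so H_0 ≅ Z.
  H_1: rank ker ∂_1 − rank ∂_2 = (10 − 4) − 6 = 0, and the invariant factors of ∂_2 are all 1, so H_1 ≅ 0.
  H_2: rank ker ∂_2 − rank ∂_3 = (10 − 6) − 4 = 0, and the invariant factors of ∂_3 are all 1, so H_2 ≅ 0.
  H_3: rank ker ∂_3 − rank ∂_4 = (5 − 4) − 0 = 1, and there is no ∂_4, so H_3 ≅ Z.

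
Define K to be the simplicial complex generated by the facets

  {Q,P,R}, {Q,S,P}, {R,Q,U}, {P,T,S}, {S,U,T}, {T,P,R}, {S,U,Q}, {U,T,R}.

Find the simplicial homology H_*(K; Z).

H_0 = Z,  H_1 = 0,  H_2 = Z.

Order the vertices as P < Q < R < S < T < U. Listing each simplex with vertices in this order, K has dimension 2 with simplices:

  0-simplices (6): P, Q, R, S, T, U
  1-simplices (12): PQ, PR, PS, PT, QR, QS, QU, RT, RU, ST, SU, TU
  2-simplices (8): PQR, PQS, PRT, PST, QRU, QSU, RTU, STU

so the chain groups are C_0 ≅ Z^6, C_1 ≅ Z^12, C_2 ≅ Z^8.

Boundary ∂_1: C_1 → C_0 maps an edge to its endpoints' difference, ∂[p,q] = q − p. For instance
  ∂PS = S − P.
The 6×12 boundary matrix has rank 5 and Smith normal form diag(1,1,1,1,1).

The boundary map ∂_2: C_2 → C_1 sends each 2-simplex [p,q,r] to [q,r] − [p,r] + [p,q]. For instance
  ∂RTU = TU − RU + RT,
  ∂QSU = SU − QU + QS.
This gives a 12×8 integer matrix of rank 7; reducing to Smith normal form yields diagonal entries (1,1,1,1,1,1,1).

Reading off H_k = ker ∂_k / im ∂_{k+1}:

  H_0: rank C_0 − rank ∂_1 = 6 − 5 = 1, and the invariant factors of ∂_1 are all 1, so H_0 ≅ Z.
  H_1: rank ker ∂_1 − rank ∂_2 = (12 − 5) − 7 = 0, and the invariant factors of ∂_2 are all 1, so H_1 ≅ 0.
  H_2: rank ker ∂_2 − rank ∂_3 = (8 − 7) − 0 = 1, and there is no ∂_3, so H_2 ≅ Z.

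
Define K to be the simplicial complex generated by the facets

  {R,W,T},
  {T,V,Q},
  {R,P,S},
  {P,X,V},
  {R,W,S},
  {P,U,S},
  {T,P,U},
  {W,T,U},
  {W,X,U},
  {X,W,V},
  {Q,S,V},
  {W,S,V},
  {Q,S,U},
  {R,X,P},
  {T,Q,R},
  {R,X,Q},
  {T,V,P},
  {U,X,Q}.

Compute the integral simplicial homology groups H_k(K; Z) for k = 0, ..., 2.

H_0 = Z,  H_1 = Z^2,  H_2 = Z.

We work with the vertex ordering P < Q < R < S < T < U < V < W < X. The simplices of K, each written with vertices in increasing order, are:

  0-simplices (9): P, Q, R, S, T, U, V, W, X
  1-simplices (27): PR, PS, PT, PU, PV, PX, QR, QS, QT, QU, QV, QX, RS, RT, RW, RX, SU, SV, SW, TU, TV, TW, UW, UX, VW, VX, WX
  2-simplices (18): PRS, PRX, PSU, PTU, PTV, PVX, QRT, QRX, QSU, QSV, QTV, QUX, RSW, RTW, SVW, TUW, UWX, VWX

giving chain groups C_0 ≅ Z^9, C_1 ≅ Z^27, C_2 ≅ Z^18.

Boundary ∂_1: C_1 → C_0 maps an edge to its endpoints' difference, ∂[p,q] = q − p.
As a 9×27 matrix over Z this has rank 8, with invariant factors (1,1,1,1,1,1,1,1).

∂_2: C_2 → C_1 acts by ∂[p,q,r] = [q,r] − [p,r] + [p,q]. For instance
  ∂QTV = TV − QV + QT,
  ∂PTV = TV − PV + PT.
As a 27×18 matrix over Z this has rank 17, with invariant factors (1,1,1,1,1,1,1,1,1,1,1,1,1,1,1,1,1).

Now H_k = ker ∂_k / im ∂_{k+1}, so:

  H_0: rank C_0 − rank ∂_1 = 9 − 8 = 1, and the invariant factors of ∂_1 are all 1, so H_0 ≅ Z.
  H_1: rank ker ∂_1 − rank ∂_2 = (27 − 8) − 17 = 2, and the invariant factors of ∂_2 are all 1, so H_1 ≅ Z^2.
  H_2: rank ker ∂_2 − rank ∂_3 = (18 − 17) − 0 = 1, and there is no ∂_3, so H_2 ≅ Z.

(K is a triangulation of the torus T^2.)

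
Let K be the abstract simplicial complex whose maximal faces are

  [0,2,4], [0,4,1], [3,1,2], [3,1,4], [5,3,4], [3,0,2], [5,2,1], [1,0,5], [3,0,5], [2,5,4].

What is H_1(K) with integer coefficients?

We work with the vertex ordering 0 < 1 < 2 < 3 < 4 < 5. The simplices of K, each written with vertices in increasing order, are:

  0-simplices (6): [0], [1], [2], [3], [4], [5]
  1-simplices (15): [0,1], [0,2], [0,3], [0,4], [0,5], [1,2], [1,3], [1,4], [1,5], [2,3], [2,4], [2,5], [3,4], [3,5], [4,5]
  2-simplices (10): [0,1,4], [0,1,5], [0,2,3], [0,2,4], [0,3,5], [1,2,3], [1,2,5], [1,3,4], [2,4,5], [3,4,5]

giving chain groups C_0 ≅ Z^6, C_1 ≅ Z^15, C_2 ≅ Z^10.

The boundary map ∂_1: C_1 → C_0 sends each edge [p,q] (with p < q) to q − p. For instance
  ∂[2,3] = [3] − [2].
The resulting 6×15 matrix has rank 5, and its Smith normal form has invariant factors (1,1,1,1,1).

Boundary ∂_2: C_2 → C_1 acts by ∂[p,q,r] = [q,r] − [p,r] + [p,q]. For instance
  ∂[3,4,5] = [4,5] − [3,5] + [3,4],
  ∂[1,2,3] = [2,3] − [1,3] + [1,2].
The resulting 15×10 matrix has rank 10, and its Smith normal form has invariant factors (1,1,1,1,1,1,1,1,1,2).

From H_k ≅ ker(∂_k) / im(∂_{k+1}) we obtain:

  H_1: rank ker ∂_1 − rank ∂_2 = (15 − 5) − 10 = 0, and ∂_2 has invariant factor 2 > 1, so H_1 ≅ Z/2Z.

H_1 ≅ Z/2Z.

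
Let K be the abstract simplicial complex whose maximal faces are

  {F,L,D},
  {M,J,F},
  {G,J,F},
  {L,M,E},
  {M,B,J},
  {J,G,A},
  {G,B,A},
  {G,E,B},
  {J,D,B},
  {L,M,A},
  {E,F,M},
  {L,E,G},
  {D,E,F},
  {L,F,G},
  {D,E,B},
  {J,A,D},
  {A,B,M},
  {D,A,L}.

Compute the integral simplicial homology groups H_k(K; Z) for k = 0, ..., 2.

H_0 ≅ Z,  H_1 ≅ Z ⊕ Z/2Z,  H_2 = 0.

K has 9 vertices, 27 edges, 18 triangles.
rank ∂_0 = 0, rank ∂_1 = 8 ⇒ b_0 = 9 − 0 − 8 = 1; all invariant factors of ∂_1 are 1 so no torsion. So H_0 = Z.
rank ∂_1 = 8, rank ∂_2 = 18 ⇒ b_1 = 27 − 8 − 18 = 1; ∂_2 has invariant factor(s) [2] giving torsion. So H_1 = Z ⊕ Z/2Z.
rank ∂_2 = 18, rank ∂_3 = 0 ⇒ b_2 = 18 − 18 − 0 = 0. So H_2 = 0.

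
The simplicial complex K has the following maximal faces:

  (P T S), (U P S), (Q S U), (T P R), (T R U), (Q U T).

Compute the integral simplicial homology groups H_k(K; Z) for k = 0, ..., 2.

K has 6 vertices, 12 edges, 6 triangles.
rank ∂_0 = 0, rank ∂_1 = 5 ⇒ b_0 = 6 − 0 − 5 = 1; all invariant factors of ∂_1 are 1 so no torsion. So H_0 ≅ Z.
rank ∂_1 = 5, rank ∂_2 = 6 ⇒ b_1 = 12 − 5 − 6 = 1; all invariant factors of ∂_2 are 1 so no torsion. So H_1 ≅ Z.
rank ∂_2 = 6, rank ∂_3 = 0 ⇒ b_2 = 6 − 6 − 0 = 0. So H_2 ≅ 0.

H_0 ≅ Z,  H_1 ≅ Z,  H_2 = 0.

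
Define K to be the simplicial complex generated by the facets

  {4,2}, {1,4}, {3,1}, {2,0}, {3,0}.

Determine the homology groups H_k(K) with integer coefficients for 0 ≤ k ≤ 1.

H_0 = Z,  H_1 = Z.

K has 5 vertices, 5 edges.
rank ∂_0 = 0, rank ∂_1 = 4 ⇒ b_0 = 5 − 0 − 4 = 1; all invariant factors of ∂_1 are 1 so no torsion. So H_0 = Z.
rank ∂_1 = 4, rank ∂_2 = 0 ⇒ b_1 = 5 − 4 − 0 = 1. So H_1 = Z.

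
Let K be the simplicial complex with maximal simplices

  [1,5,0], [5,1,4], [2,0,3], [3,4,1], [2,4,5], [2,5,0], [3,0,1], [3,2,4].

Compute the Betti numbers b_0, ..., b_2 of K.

b_0 = 1, b_1 = 0, b_2 = 1.

We work with the vertex ordering 0 < 1 < 2 < 3 < 4 < 5. The simplices of K, each written with vertices in increasing order, are:

  0-simplices (6): [0], [1], [2], [3], [4], [5]
  1-simplices (12): [0,1], [0,2], [0,3], [0,5], [1,3], [1,4], [1,5], [2,3], [2,4], [2,5], [3,4], [4,5]
  2-simplices (8): [0,1,3], [0,1,5], [0,2,3], [0,2,5], [1,3,4], [1,4,5], [2,3,4], [2,4,5]

so the chain groups are C_0 ≅ Z^6, C_1 ≅ Z^12, C_2 ≅ Z^8.

The boundary map ∂_1: C_1 → C_0 maps an edge to its endpoints' difference, ∂[p,q] = q − p. For instance
  ∂[4,5] = [5] − [4].
The 6×12 boundary matrix has rank 5 and Smith normal form diag(1,1,1,1,1).

Boundary ∂_2: C_2 → C_1 sends each 2-simplex [p,q,r] to [q,r] − [p,r] + [p,q]. For instance
  ∂[0,1,3] = [1,3] − [0,3] + [0,1],
  ∂[0,1,5] = [1,5] − [0,5] + [0,1].
This gives a 12×8 integer matrix of rank 7; reducing to Smith normal form yields diagonal entries (1,1,1,1,1,1,1).

Computing H_k = (kernel of ∂_k) / (image of ∂_{k+1}):

  H_0: rank C_0 − rank ∂_1 = 6 − 5 = 1, and the invariant factors of ∂_1 are all 1, so H_0 ≅ Z.
  H_1: rank ker ∂_1 − rank ∂_2 = (12 − 5) − 7 = 0, and the invariant factors of ∂_2 are all 1, so H_1 ≅ 0.
  H_2: rank ker ∂_2 − rank ∂_3 = (8 − 7) − 0 = 1, and there is no ∂_3, so H_2 ≅ Z.

As a check, the Euler characteristic is 6 − 12 + 8 = 2, which agrees with 1 − 0 + 1 = 2.

Hence the Betti numbers are b_0 = 1, b_1 = 0, b_2 = 1.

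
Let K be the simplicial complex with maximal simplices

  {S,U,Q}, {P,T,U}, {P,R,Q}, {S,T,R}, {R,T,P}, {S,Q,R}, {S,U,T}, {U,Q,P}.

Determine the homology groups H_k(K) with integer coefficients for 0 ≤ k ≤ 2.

H_0 = Z,  H_1 = 0,  H_2 = Z.

Take the total order P < Q < R < S < T < U on the vertex set. Then K (dimension 2) consists of the simplices:

  0-simplices (6): P, Q, R, S, T, U
  1-simplices (12): PQ, PR, PT, PU, QR, QS, QU, RS, RT, ST, SU, TU
  2-simplices (8): PQR, PQU, PRT, PTU, QRS, QSU, RST, STU

giving chain groups C_0 ≅ Z^6, C_1 ≅ Z^12, C_2 ≅ Z^8.

∂_1: C_1 → C_0 sends each edge [p,q] (with p < q) to q − p.
This gives a 6×12 integer matrix of rank 5; reducing to Smith normal form yields diagonal entries (1,1,1,1,1).

∂_2: C_2 → C_1 maps a triangle to the signed sum of its edges. For instance
  ∂STU = TU − SU + ST,
  ∂QRS = RS − QS + QR.
As a 12×8 matrix over Z this has rank 7, with invariant factors (1,1,1,1,1,1,1).

Computing H_k = (kernel of ∂_k) / (image of ∂_{k+1}):

  H_0: rank C_0 − rank ∂_1 = 6 − 5 = 1, and the invariant factors of ∂_1 are all 1, so H_0 = Z.
  H_1: rank ker ∂_1 − rank ∂_2 = (12 − 5) − 7 = 0, and the invariant factors of ∂_2 are all 1, so H_1 = 0.
  H_2: rank ker ∂_2 − rank ∂_3 = (8 − 7) − 0 = 1, and there is no ∂_3, so H_2 = Z.

As a check, the Euler characteristic is 6 − 12 + 8 = 2, which agrees with 1 − 0 + 1 = 2.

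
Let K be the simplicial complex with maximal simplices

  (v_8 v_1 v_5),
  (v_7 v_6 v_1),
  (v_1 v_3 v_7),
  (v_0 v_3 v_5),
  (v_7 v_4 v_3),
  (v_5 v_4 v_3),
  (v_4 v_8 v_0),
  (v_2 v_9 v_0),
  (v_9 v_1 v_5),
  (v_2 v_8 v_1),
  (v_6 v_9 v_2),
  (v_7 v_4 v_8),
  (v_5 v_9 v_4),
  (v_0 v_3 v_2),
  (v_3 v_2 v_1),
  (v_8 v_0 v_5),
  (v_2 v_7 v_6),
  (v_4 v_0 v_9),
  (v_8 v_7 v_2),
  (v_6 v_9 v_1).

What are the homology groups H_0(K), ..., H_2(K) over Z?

Fix the vertex order v_0 < v_1 < v_2 < v_3 < v_4 < v_5 < v_6 < v_7 < v_8 < v_9 and write every simplex with vertices in increasing order. Then dim K = 2 and the simplices of K are:

  0-simplices (10): [v_0], [v_1], [v_2], [v_3], [v_4], [v_5], [v_6], [v_7], [v_8], [v_9]
  1-simplices (30): (30 of them)
  2-simplices (20): (20 of them)

giving chain groups C_0 ≅ Z^10, C_1 ≅ Z^30, C_2 ≅ Z^20.

The boundary map ∂_1: C_1 → C_0 maps an edge to its endpoints' difference, ∂[p,q] = q − p.
As a 10×30 matrix over Z this has rank 9, with invariant factors (1,1,1,1,1,1,1,1,1).

Boundary ∂_2: C_2 → C_1 maps a triangle to the signed sum of its edges. For instance
  ∂[v_2,v_6,v_9] = [v_6,v_9] − [v_2,v_9] + [v_2,v_6],
  ∂[v_0,v_2,v_3] = [v_2,v_3] − [v_0,v_3] + [v_0,v_2].
The resulting 30×20 matrix has rank 20, and its Smith normal form has invariant factors (1,1,1,1,1,1,1,1,1,1,1,1,1,1,1,1,1,1,1,2).

Now H_k = ker ∂_k / im ∂_{k+1}, so:

  H_0: rank C_0 − rank ∂_1 = 10 − 9 = 1, and the invariant factors of ∂_1 are all 1, so H_0 ≅ Z.
  H_1: rank ker ∂_1 − rank ∂_2 = (30 − 9) − 20 = 1, and ∂_2 has invariant factor 2 > 1, so H_1 ≅ Z ⊕ Z/2.
  H_2: rank ker ∂_2 − rank ∂_3 = (20 − 20) − 0 = 0, and there is no ∂_3, so H_2 ≅ 0.

As a check, the Euler characteristic is 10 − 30 + 20 = 0, which agrees with 1 − 1 + 0 = 0.
(K is a triangulation of the Klein bottle.)

H_0 = Z,  H_1 = Z ⊕ Z/2,  H_2 = 0.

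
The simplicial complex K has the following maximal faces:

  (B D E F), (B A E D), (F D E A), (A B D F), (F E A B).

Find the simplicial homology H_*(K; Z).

H_0 ≅ Z,  H_1 = 0,  H_2 = 0,  H_3 ≅ Z.

We work with the vertex ordering A < B < D < E < F. The simplices of K, each written with vertices in increasing order, are:

  0-simplices (5): A, B, D, E, F
  1-simplices (10): AB, AD, AE, AF, BD, BE, BF, DE, DF, EF
  2-simplices (10): ABD, ABE, ABF, ADE, ADF, AEF, BDE, BDF, BEF, DEF
  3-simplices (5): ABDE, ABDF, ABEF, ADEF, BDEF

Hence C_0 ≅ Z^5, C_1 ≅ Z^10, C_2 ≅ Z^10, C_3 ≅ Z^5.

Boundary ∂_1: C_1 → C_0 sends each edge [p,q] (with p < q) to q − p.
The 5×10 boundary matrix has rank 4 and Smith normal form diag(1,1,1,1).

Boundary ∂_2: C_2 → C_1 maps a triangle to the signed sum of its edges. For instance
  ∂ABD = BD − AD + AB,
  ∂AEF = EF − AF + AE.
The 10×10 boundary matrix has rank 6 and Smith normal form diag(1,1,1,1,1,1).

Boundary ∂_3: C_3 → C_2 sends each 3-simplex σ to the alternating sum Σ_i (−1)^i (σ with its i-th vertex removed). For instance
  ∂ADEF = DEF − AEF + ADF − ADE,
  ∂ABDF = BDF − ADF + ABF − ABD.
The 10×5 boundary matrix has rank 4 and Smith normal form diag(1,1,1,1).

Now H_k = ker ∂_k / im ∂_{k+1}, so:

  H_0: rank C_0 − rank ∂_1 = 5 − 4 = 1, and the invariant factors of ∂_1 are all 1, so H_0 = Z.
  H_1: rank ker ∂_1 − rank ∂_2 = (10 − 4) − 6 = 0, and the invariant factors of ∂_2 are all 1, so H_1 = 0.
  H_2: rank ker ∂_2 − rank ∂_3 = (10 − 6) − 4 = 0, and the invariant factors of ∂_3 are all 1, so H_2 = 0.
  H_3: rank ker ∂_3 − rank ∂_4 = (5 − 4) − 0 = 1, and there is no ∂_4, so H_3 = Z.

(K is a triangulation of the 3-sphere S^3.)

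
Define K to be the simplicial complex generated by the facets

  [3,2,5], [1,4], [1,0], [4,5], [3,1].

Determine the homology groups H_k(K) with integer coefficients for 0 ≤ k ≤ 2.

K has 6 vertices, 7 edges, 1 triangle.
rank ∂_0 = 0, rank ∂_1 = 5 ⇒ b_0 = 6 − 0 − 5 = 1; all invariant factors of ∂_1 are 1 so no torsion. So H_0 = Z.
rank ∂_1 = 5, rank ∂_2 = 1 ⇒ b_1 = 7 − 5 − 1 = 1; all invariant factors of ∂_2 are 1 so no torsion. So H_1 = Z.
rank ∂_2 = 1, rank ∂_3 = 0 ⇒ b_2 = 1 − 1 − 0 = 0. So H_2 = 0.

H_0 ≅ Z,  H_1 ≅ Z,  H_2 = 0.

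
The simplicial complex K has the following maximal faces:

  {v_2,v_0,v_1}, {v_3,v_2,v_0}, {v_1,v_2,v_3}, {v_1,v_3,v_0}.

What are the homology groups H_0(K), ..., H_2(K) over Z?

H_0 ≅ Z,  H_1 = 0,  H_2 ≅ Z.

Fix the vertex order v_0 < v_1 < v_2 < v_3 and write every simplex with vertices in increasing order. Then dim K = 2 and the simplices of K are:

  0-simplices (4): [v_0], [v_1], [v_2], [v_3]
  1-simplices (6): [v_0,v_1], [v_0,v_2], [v_0,v_3], [v_1,v_2], [v_1,v_3], [v_2,v_3]
  2-simplices (4): [v_0,v_1,v_2], [v_0,v_1,v_3], [v_0,v_2,v_3], [v_1,v_2,v_3]

giving chain groups C_0 ≅ Z^4, C_1 ≅ Z^6, C_2 ≅ Z^4.

Boundary ∂_1: C_1 → C_0 sends each edge [p,q] (with p < q) to q − p.
As a 4×6 matrix over Z this has rank 3, with invariant factors (1,1,1).

Boundary ∂_2: C_2 → C_1 acts by ∂[p,q,r] = [q,r] − [p,r] + [p,q]. For instance
  ∂[v_0,v_1,v_2] = [v_1,v_2] − [v_0,v_2] + [v_0,v_1],
  ∂[v_1,v_2,v_3] = [v_2,v_3] − [v_1,v_3] + [v_1,v_2].
As a 6×4 matrix over Z this has rank 3, with invariant factors (1,1,1).

Reading off H_k = ker ∂_k / im ∂_{k+1}:

  H_0: rank C_0 − rank ∂_1 = 4 − 3 = 1, and the invariant factors of ∂_1 are all 1, so H_0 ≅ Z.
  H_1: rank ker ∂_1 − rank ∂_2 = (6 − 3) − 3 = 0, and the invariant factors of ∂_2 are all 1, so H_1 ≅ 0.
  H_2: rank ker ∂_2 − rank ∂_3 = (4 − 3) − 0 = 1, and there is no ∂_3, so H_2 ≅ Z.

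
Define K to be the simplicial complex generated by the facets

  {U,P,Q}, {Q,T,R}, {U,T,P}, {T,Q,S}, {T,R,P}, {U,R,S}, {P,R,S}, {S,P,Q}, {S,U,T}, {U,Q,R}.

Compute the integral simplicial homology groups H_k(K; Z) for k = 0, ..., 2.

H_0 ≅ Z,  H_1 ≅ Z/2,  H_2 = 0.

K has 6 vertices, 15 edges, 10 triangles.
rank ∂_0 = 0, rank ∂_1 = 5 ⇒ b_0 = 6 − 0 − 5 = 1; all invariant factors of ∂_1 are 1 so no torsion. So H_0 = Z.
rank ∂_1 = 5, rank ∂_2 = 10 ⇒ b_1 = 15 − 5 − 10 = 0; ∂_2 has invariant factor(s) [2] giving torsion. So H_1 = Z/2.
rank ∂_2 = 10, rank ∂_3 = 0 ⇒ b_2 = 10 − 10 − 0 = 0. So H_2 = 0.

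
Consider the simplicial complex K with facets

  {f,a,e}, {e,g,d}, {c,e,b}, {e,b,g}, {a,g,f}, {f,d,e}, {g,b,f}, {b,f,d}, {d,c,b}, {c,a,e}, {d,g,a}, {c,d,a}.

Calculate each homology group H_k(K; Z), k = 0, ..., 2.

We work with the vertex ordering a < b < c < d < e < f < g. The simplices of K, each written with vertices in increasing order, are:

  0-simplices (7): a, b, c, d, e, f, g
  1-simplices (18): ac, ad, ae, af, ag, bc, bd, be, bf, bg, cd, ce, de, df, dg, ef, eg, fg
  2-simplices (12): acd, ace, adg, aef, afg, bcd, bce, bdf, beg, bfg, def, deg

so the chain groups are C_0 ≅ Z^7, C_1 ≅ Z^18, C_2 ≅ Z^12.

Boundary ∂_1: C_1 → C_0 maps an edge to its endpoints' difference, ∂[p,q] = q − p.
The 7×18 boundary matrix has rank 6 and Smith normal form diag(1,1,1,1,1,1).

∂_2: C_2 → C_1 sends each 2-simplex [p,q,r] to [q,r] − [p,r] + [p,q]. For instance
  ∂afg = fg − ag + af,
  ∂aef = ef − af + ae.
As a 18×12 matrix over Z this has rank 12, with invariant factors (1,1,1,1,1,1,1,1,1,1,1,2).

Computing H_k = (kernel of ∂_k) / (image of ∂_{k+1}):

  H_0: rank C_0 − rank ∂_1 = 7 − 6 = 1, and the invariant factors of ∂_1 are all 1, so H_0 ≅ Z.
  H_1: rank ker ∂_1 − rank ∂_2 = (18 − 6) − 12 = 0, and ∂_2 has invariant factor 2 > 1, so H_1 ≅ Z/2.
  H_2: rank ker ∂_2 − rank ∂_3 = (12 − 12) − 0 = 0, and there is no ∂_3, so H_2 ≅ 0.

As a check, the Euler characteristic is 7 − 18 + 12 = 1, which agrees with 1 − 0 + 0 = 1.

H_0 = Z,  H_1 = Z/2,  H_2 = 0.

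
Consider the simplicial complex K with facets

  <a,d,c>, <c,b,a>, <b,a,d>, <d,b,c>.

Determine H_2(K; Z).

Take the total order a < b < c < d on the vertex set. Then K (dimension 2) consists of the simplices:

  0-simplices (4): a, b, c, d
  1-simplices (6): ab, ac, ad, bc, bd, cd
  2-simplices (4): abc, abd, acd, bcd

Hence C_0 ≅ Z^4, C_1 ≅ Z^6, C_2 ≅ Z^4.

Boundary ∂_1: C_1 → C_0 is given by ∂[p,q] = [q] − [p].
This gives a 4×6 integer matrix of rank 3; reducing to Smith normal form yields diagonal entries (1,1,1).

∂_2: C_2 → C_1 acts by ∂[p,q,r] = [q,r] − [p,r] + [p,q]. For instance
  ∂acd = cd − ad + ac,
  ∂bcd = cd − bd + bc.
As a 6×4 matrix over Z this has rank 3, with invariant factors (1,1,1).

Computing H_k = (kernel of ∂_k) / (image of ∂_{k+1}):

  H_2: rank ker ∂_2 − rank ∂_3 = (4 − 3) − 0 = 1, and there is no ∂_3, so H_2 ≅ Z.

(K is a triangulation of the 2-sphere S^2.)

H_2 = Z.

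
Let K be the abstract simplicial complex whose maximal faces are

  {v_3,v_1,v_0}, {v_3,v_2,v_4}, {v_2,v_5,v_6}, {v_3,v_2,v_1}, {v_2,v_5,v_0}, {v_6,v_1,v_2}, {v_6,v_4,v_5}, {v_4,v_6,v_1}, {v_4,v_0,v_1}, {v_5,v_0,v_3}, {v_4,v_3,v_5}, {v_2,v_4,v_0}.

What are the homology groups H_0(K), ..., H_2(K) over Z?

Order the vertices as v_0 < v_1 < v_2 < v_3 < v_4 < v_5 < v_6. Listing each simplex with vertices in this order, K has dimension 2 with simplices:

  0-simplices (7): [v_0], [v_1], [v_2], [v_3], [v_4], [v_5], [v_6]
  1-simplices (18): (18 of them)
  2-simplices (12): (12 of them)

Hence C_0 ≅ Z^7, C_1 ≅ Z^18, C_2 ≅ Z^12.

Boundary ∂_1: C_1 → C_0 sends each edge [p,q] (with p < q) to q − p. For instance
  ∂[v_2,v_5] = [v_5] − [v_2].
This gives a 7×18 integer matrix of rank 6; reducing to Smith normal form yields diagonal entries (1,1,1,1,1,1).

The boundary map ∂_2: C_2 → C_1 acts by ∂[p,q,r] = [q,r] − [p,r] + [p,q]. For instance
  ∂[v_0,v_3,v_5] = [v_3,v_5] − [v_0,v_5] + [v_0,v_3],
  ∂[v_1,v_2,v_3] = [v_2,v_3] − [v_1,v_3] + [v_1,v_2].
The 18×12 boundary matrix has rank 12 and Smith normal form diag(1,1,1,1,1,1,1,1,1,1,1,2).

Now H_k = ker ∂_k / im ∂_{k+1}, so:

  H_0: rank C_0 − rank ∂_1 = 7 − 6 = 1, and the invariant factors of ∂_1 are all 1, so H_0 = Z.
  H_1: rank ker ∂_1 − rank ∂_2 = (18 − 6) − 12 = 0, and ∂_2 has invariant factor 2 > 1, so H_1 = Z/2.
  H_2: rank ker ∂_2 − rank ∂_3 = (12 − 12) − 0 = 0, and there is no ∂_3, so H_2 = 0.

As a check, the Euler characteristic is 7 − 18 + 12 = 1, which agrees with 1 − 0 + 0 = 1.

H_0 ≅ Z,  H_1 ≅ Z/2,  H_2 = 0.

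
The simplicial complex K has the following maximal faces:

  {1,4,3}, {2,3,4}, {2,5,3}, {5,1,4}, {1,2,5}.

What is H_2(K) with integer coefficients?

Order the vertices as 1 < 2 < 3 < 4 < 5. Listing each simplex with vertices in this order, K has dimension 2 with simplices:

  0-simplices (5): [1], [2], [3], [4], [5]
  1-simplices (10): [1,2], [1,3], [1,4], [1,5], [2,3], [2,4], [2,5], [3,4], [3,5], [4,5]
  2-simplices (5): [1,2,5], [1,3,4], [1,4,5], [2,3,4], [2,3,5]

Hence C_0 ≅ Z^5, C_1 ≅ Z^10, C_2 ≅ Z^5.

∂_1: C_1 → C_0 sends each edge [p,q] (with p < q) to q − p.
The 5×10 boundary matrix has rank 4 and Smith normal form diag(1,1,1,1).

∂_2: C_2 → C_1 maps a triangle to the signed sum of its edges. For instance
  ∂[2,3,5] = [3,5] − [2,5] + [2,3],
  ∂[1,2,5] = [2,5] − [1,5] + [1,2].
As a 10×5 matrix over Z this has rank 5, with invariant factors (1,1,1,1,1).

Computing H_k = (kernel of ∂_k) / (image of ∂_{k+1}):

  H_2: rank ker ∂_2 − rank ∂_3 = (5 − 5) − 0 = 0, and there is no ∂_3, so H_2 = 0.

(K is a triangulation of the Möbius band.)

H_2 = 0.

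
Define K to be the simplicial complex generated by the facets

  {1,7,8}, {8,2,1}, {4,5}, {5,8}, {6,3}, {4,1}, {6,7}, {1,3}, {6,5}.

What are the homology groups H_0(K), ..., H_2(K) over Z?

K has 8 vertices, 12 edges, 2 triangles.
rank ∂_0 = 0, rank ∂_1 = 7 ⇒ b_0 = 8 − 0 − 7 = 1; all invariant factors of ∂_1 are 1 so no torsion. So H_0 = Z.
rank ∂_1 = 7, rank ∂_2 = 2 ⇒ b_1 = 12 − 7 − 2 = 3; all invariant factors of ∂_2 are 1 so no torsion. So H_1 = Z^3.
rank ∂_2 = 2, rank ∂_3 = 0 ⇒ b_2 = 2 − 2 − 0 = 0. So H_2 = 0.

H_0 = Z,  H_1 = Z^3,  H_2 = 0.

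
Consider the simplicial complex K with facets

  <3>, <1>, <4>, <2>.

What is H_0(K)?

We work with the vertex ordering 1 < 2 < 3 < 4. The simplices of K, each written with vertices in increasing order, are:

  0-simplices (4): [1], [2], [3], [4]

Hence C_0 ≅ Z^4.

Reading off H_k = ker ∂_k / im ∂_{k+1}:

  H_0: rank C_0 − rank ∂_1 = 4 − 0 = 4, and there is no ∂_1, so H_0 = Z^4.

H_0 ≅ Z^4.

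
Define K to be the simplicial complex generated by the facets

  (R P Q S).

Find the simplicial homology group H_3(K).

Order the vertices as P < Q < R < S. Listing each simplex with vertices in this order, K has dimension 3 with simplices:

  0-simplices (4): P, Q, R, S
  1-simplices (6): PQ, PR, PS, QR, QS, RS
  2-simplices (4): PQR, PQS, PRS, QRS
  3-simplices (1): PQRS

so the chain groups are C_0 ≅ Z^4, C_1 ≅ Z^6, C_2 ≅ Z^4, C_3 ≅ Z^1.

The boundary map ∂_1: C_1 → C_0 sends each edge [p,q] (with p < q) to q − p.
As a 4×6 matrix over Z this has rank 3, with invariant factors (1,1,1).

Boundary ∂_2: C_2 → C_1 sends each 2-simplex [p,q,r] to [q,r] − [p,r] + [p,q]. For instance
  ∂PQR = QR − PR + PQ,
  ∂PQS = QS − PS + PQ.
As a 6×4 matrix over Z this has rank 3, with invariant factors (1,1,1).

The boundary map ∂_3: C_3 → C_2 sends each 3-simplex σ to the alternating sum Σ_i (−1)^i (σ with its i-th vertex removed). For instance
  ∂PQRS = QRS − PRS + PQS − PQR.
The 4×1 boundary matrix has rank 1 and Smith normal form diag(1).

Reading off H_k = ker ∂_k / im ∂_{k+1}:

  H_3: rank ker ∂_3 − rank ∂_4 = (1 − 1) − 0 = 0, and there is no ∂_4, so H_3 = 0.

(K is a triangulation of the 3-simplex.)

H_3 ≅ 0.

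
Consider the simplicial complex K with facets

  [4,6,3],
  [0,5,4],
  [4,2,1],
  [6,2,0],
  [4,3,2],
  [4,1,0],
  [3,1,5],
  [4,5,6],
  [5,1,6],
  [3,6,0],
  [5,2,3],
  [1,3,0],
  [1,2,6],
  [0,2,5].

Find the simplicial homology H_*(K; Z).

We work with the vertex ordering 0 < 1 < 2 < 3 < 4 < 5 < 6. The simplices of K, each written with vertices in increasing order, are:

  0-simplices (7): [0], [1], [2], [3], [4], [5], [6]
  1-simplices (21): [0,1], [0,2], [0,3], [0,4], [0,5], [0,6], [1,2], [1,3], [1,4], [1,5], [1,6], [2,3], [2,4], [2,5], [2,6], [3,4], [3,5], [3,6], [4,5], [4,6], [5,6]
  2-simplices (14): [0,1,3], [0,1,4], [0,2,5], [0,2,6], [0,3,6], [0,4,5], [1,2,4], [1,2,6], [1,3,5], [1,5,6], [2,3,4], [2,3,5], [3,4,6], [4,5,6]

so the chain groups are C_0 ≅ Z^7, C_1 ≅ Z^21, C_2 ≅ Z^14.

∂_1: C_1 → C_0 maps an edge to its endpoints' difference, ∂[p,q] = q − p. For instance
  ∂[1,5] = [5] − [1].
The 7×21 boundary matrix has rank 6 and Smith normal form diag(1,1,1,1,1,1).

∂_2: C_2 → C_1 maps a triangle to the signed sum of its edges. For instance
  ∂[1,2,4] = [2,4] − [1,4] + [1,2],
  ∂[3,4,6] = [4,6] − [3,6] + [3,4].
The resulting 21×14 matrix has rank 13, and its Smith normal form has invariant factors (1,1,1,1,1,1,1,1,1,1,1,1,1).

Computing H_k = (kernel of ∂_k) / (image of ∂_{k+1}):

  H_0: rank C_0 − rank ∂_1 = 7 − 6 = 1, and the invariant factors of ∂_1 are all 1, so H_0 ≅ Z.
  H_1: rank ker ∂_1 − rank ∂_2 = (21 − 6) − 13 = 2, and the invariant factors of ∂_2 are all 1, so H_1 ≅ Z^2.
  H_2: rank ker ∂_2 − rank ∂_3 = (14 − 13) − 0 = 1, and there is no ∂_3, so H_2 ≅ Z.

H_0 ≅ Z,  H_1 ≅ Z^2,  H_2 ≅ Z.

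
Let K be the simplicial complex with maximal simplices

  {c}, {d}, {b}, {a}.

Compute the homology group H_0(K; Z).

H_0 ≅ Z^4.

Take the total order a < b < c < d on the vertex set. Then K (dimension 0) consists of the simplices:

  0-simplices (4): a, b, c, d

Hence C_0 ≅ Z^4.

Computing H_k = (kernel of ∂_k) / (image of ∂_{k+1}):

  H_0: rank C_0 − rank ∂_1 = 4 − 0 = 4, and there is no ∂_1, so H_0 ≅ Z^4.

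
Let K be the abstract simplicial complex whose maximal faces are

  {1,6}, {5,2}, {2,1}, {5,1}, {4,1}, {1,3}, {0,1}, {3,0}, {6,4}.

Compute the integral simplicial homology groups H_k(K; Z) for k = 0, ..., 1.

Fix the vertex order 0 < 1 < 2 < 3 < 4 < 5 < 6 and write every simplex with vertices in increasing order. Then dim K = 1 and the simplices of K are:

  0-simplices (7): [0], [1], [2], [3], [4], [5], [6]
  1-simplices (9): [0,1], [0,3], [1,2], [1,3], [1,4], [1,5], [1,6], [2,5], [4,6]

Hence C_0 ≅ Z^7, C_1 ≅ Z^9.

∂_1: C_1 → C_0 is given by ∂[p,q] = [q] − [p]. For instance
  ∂[0,1] = [1] − [0].
As a 7×9 matrix over Z this has rank 6, with invariant factors (1,1,1,1,1,1).

Reading off H_k = ker ∂_k / im ∂_{k+1}:

  H_0: rank C_0 − rank ∂_1 = 7 − 6 = 1, and the invariant factors of ∂_1 are all 1, so H_0 ≅ Z.
  H_1: rank ker ∂_1 − rank ∂_2 = (9 − 6) − 0 = 3, and there is no ∂_2, so H_1 ≅ Z^3.

H_0 ≅ Z,  H_1 ≅ Z^3.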